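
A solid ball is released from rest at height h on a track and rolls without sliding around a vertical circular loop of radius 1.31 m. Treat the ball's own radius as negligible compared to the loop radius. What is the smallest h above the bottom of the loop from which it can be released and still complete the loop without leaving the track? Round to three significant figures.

For this body I = (2/5)MR², i.e. k = I/(MR²) = 0.4.
At the top, contact is just lost when gravity alone supplies the centripetal force: Mg = Mv_top²/r, i.e. v_top² = gr.
With ω = v/R, the kinetic energy at speed v is ½(1+k)Mv² = (7/10)Mv².
Energy conservation from release (height h) to the top (height 2r): Mgh = Mg(2r) + (7/10)M·gr.
Thus h_min = 2r + (1+k)r/2 = r(2 + 1.4/2) = 1.31 × 2.7 ≈ 3.54 m.

h_min ≈ 3.54 m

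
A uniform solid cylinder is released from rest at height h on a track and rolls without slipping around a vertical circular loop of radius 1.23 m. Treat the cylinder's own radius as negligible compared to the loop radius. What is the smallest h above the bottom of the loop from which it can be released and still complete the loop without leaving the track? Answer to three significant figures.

Here I = (1/2)MR², so the shape factor k = I/(MR²) = 0.5.
At the top, contact is just lost when gravity alone supplies the centripetal force: Mg = Mv_top²/r, i.e. v_top² = gr.
With ω = v/R, the kinetic energy at speed v is ½(1+k)Mv² = (3/4)Mv².
Energy conservation from release (height h) to the top (height 2r): Mgh = Mg(2r) + (3/4)M·gr.
Thus h_min = 2r + (1+k)r/2 = r(2 + 1.5/2) = 1.23 × 2.75 ≈ 3.38 m.

h_min ≈ 3.38 m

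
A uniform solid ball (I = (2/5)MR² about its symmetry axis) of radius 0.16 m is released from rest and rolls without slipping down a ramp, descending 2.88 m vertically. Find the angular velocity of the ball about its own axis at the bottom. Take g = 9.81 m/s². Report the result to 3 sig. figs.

For this body I = (2/5)MR², i.e. k = I/(MR²) = 0.4.
Rolling without slipping gives ω = v/R, so the total kinetic energy is ½Mv² + ½Iω² = ½(1+k)Mv² = (7/10)Mv².
Energy conservation Mgh = ½(1+k)Mv² gives v = √(2gh/(1+k)) = √(2 × 9.81 × 2.88 / 1.4) = 6.353 m/s.
Then ω = v/R = 6.353 / 0.16 ≈ 39.7 rad/s.

ω ≈ 39.7 rad/s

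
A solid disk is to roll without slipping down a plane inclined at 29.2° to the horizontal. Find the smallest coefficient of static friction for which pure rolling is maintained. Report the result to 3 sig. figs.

Here I = (1/2)MR², so the shape factor k = I/(MR²) = 0.5.
Along the incline Mg sinθ − f = Ma, and torque about the center fR = Iα = kMR²(a/R) gives f = kMa.
These give a = g sinθ/(1+k) and the required friction f = kMg sinθ/(1+k).
With N = Mg cosθ, the no-slip condition f ≤ μN gives μ_min = f/N = k tanθ/(1+k).
μ_min = 0.5 × tan29.2° / 1.5 ≈ 0.186.

μ_min ≈ 0.186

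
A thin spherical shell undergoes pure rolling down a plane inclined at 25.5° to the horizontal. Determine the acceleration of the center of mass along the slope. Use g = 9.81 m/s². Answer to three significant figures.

The moment of inertia is (2/3)MR², giving k ≡ I/(MR²) = 2/3.
Newton's second law down the slope: Mg sinθ − f = Ma. The torque equation fR = Iα (with α = a/R) gives f = kMa.
Eliminating f: Mg sinθ = (1+k)Ma, so a = g sinθ/(1+k) = 9.81 × sin25.5° / 1.667 ≈ 2.53 m/s².

a ≈ 2.53 m/s²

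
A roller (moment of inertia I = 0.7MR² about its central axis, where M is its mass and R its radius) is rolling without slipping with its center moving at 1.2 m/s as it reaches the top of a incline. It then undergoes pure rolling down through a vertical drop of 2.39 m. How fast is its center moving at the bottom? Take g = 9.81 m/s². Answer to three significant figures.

v ≈ 5.39 m/s

With I = 0.7MR², the ratio k = I/(MR²) is 0.7.
Pure rolling means v = ωR; then KE = ½Mv² + ½I(v/R)² = ½(1+k)Mv² = (17/20)Mv².
Energy conservation: (17/20)Mv₀² + Mgh = (17/20)Mv², so v² = v₀² + 2gh/(1+k).
v = √(1.2² + 2×9.81×2.39/1.7) = √29.02 ≈ 5.39 m/s.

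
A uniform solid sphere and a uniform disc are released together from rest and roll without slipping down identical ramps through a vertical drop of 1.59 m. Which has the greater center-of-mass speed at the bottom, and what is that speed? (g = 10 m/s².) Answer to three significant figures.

For rolling without slipping, Mgh = ½(1+k)Mv² where k = I/(MR²), so v = √(2gh/(1+k)).
Uniform solid sphere: k = 0.4, giving v = √(2×10×1.59/1.4) = 4.766 m/s.
Uniform disc: k = 0.5, giving v = √(2×10×1.59/1.5) = 4.604 m/s.
The smaller k wins: the uniform solid sphere, at ≈ 4.77 m/s.

the uniform solid sphere, at v ≈ 4.77 m/s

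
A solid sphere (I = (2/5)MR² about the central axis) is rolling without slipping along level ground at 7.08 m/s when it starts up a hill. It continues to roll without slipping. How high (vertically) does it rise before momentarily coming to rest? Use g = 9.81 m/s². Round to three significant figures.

h ≈ 3.58 m

Here I = (2/5)MR², so the shape factor k = I/(MR²) = 0.4.
Pure rolling means v = ωR; then KE = ½Mv² + ½I(v/R)² = ½(1+k)Mv² = (7/10)Mv².
All of this converts to potential energy at the highest point: (7/10)Mv₀² = Mgh.
Thus h = (1+k)v₀²/(2g) = 1.4 × 7.08² / (2 × 9.81) ≈ 3.58 m.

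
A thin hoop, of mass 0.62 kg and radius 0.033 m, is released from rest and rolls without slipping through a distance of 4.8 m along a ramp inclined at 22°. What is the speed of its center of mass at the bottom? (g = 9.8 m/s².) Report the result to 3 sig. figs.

v ≈ 4.20 m/s

With I = MR², the ratio k = I/(MR²) is 1.
Since it rolls without slipping, ω = v/R and KE = ½Mv² + ½Iω² = ½(1+k)Mv² = Mv².
The vertical drop is h = L sinθ = 4.8 × sin22° = 1.798 m.
Energy conservation: Mgh = Mv², so v = √(2gh/(1+k)) = √(2 × 9.8 × 1.798 / 2) ≈ 4.20 m/s.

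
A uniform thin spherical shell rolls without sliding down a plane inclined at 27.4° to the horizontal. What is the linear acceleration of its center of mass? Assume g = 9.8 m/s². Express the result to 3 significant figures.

a ≈ 2.71 m/s²

For this body I = (2/3)MR², i.e. k = I/(MR²) = 2/3.
Newton's second law down the slope: Mg sinθ − f = Ma. The torque equation fR = Iα (with α = a/R) gives f = kMa.
Eliminating f: Mg sinθ = (1+k)Ma, so a = g sinθ/(1+k) = 9.8 × sin27.4° / 1.667 ≈ 2.71 m/s².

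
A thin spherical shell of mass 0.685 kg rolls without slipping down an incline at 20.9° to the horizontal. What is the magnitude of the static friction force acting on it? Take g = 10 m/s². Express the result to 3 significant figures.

f ≈ 0.977 N

With I = (2/3)MR², the ratio k = I/(MR²) is 2/3.
Newton's second law down the slope: Mg sinθ − f = Ma. The torque equation fR = Iα (with α = a/R) gives f = kMa.
Combining, a = g sinθ/(1+k) and f = kMa = kMg sinθ/(1+k).
f = (2/3) × 0.685 × 10 × sin20.9° / 1.667 ≈ 0.977 N.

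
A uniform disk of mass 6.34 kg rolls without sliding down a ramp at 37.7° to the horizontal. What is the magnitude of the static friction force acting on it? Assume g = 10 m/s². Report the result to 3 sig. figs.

f ≈ 12.9 N

Here I = (1/2)MR², so the shape factor k = I/(MR²) = 0.5.
Newton's second law down the slope: Mg sinθ − f = Ma. The torque equation fR = Iα (with α = a/R) gives f = kMa.
Combining, a = g sinθ/(1+k) and f = kMa = kMg sinθ/(1+k).
f = 0.5 × 6.34 × 10 × sin37.7° / 1.5 ≈ 12.9 N.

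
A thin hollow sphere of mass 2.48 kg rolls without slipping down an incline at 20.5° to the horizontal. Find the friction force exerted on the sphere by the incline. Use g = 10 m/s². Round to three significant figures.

f ≈ 3.47 N

Here I = (2/3)MR², so the shape factor k = I/(MR²) = 2/3.
Translational: Mg sinθ − f = Ma. Rotational about the CM: fR = Iα = kMRa, so f = kMa.
Combining, a = g sinθ/(1+k) and f = kMa = kMg sinθ/(1+k).
f = (2/3) × 2.48 × 10 × sin20.5° / 1.667 ≈ 3.47 N.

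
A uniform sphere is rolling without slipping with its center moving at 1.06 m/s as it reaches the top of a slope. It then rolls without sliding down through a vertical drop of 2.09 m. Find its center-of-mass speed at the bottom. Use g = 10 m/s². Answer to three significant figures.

With I = (2/5)MR², the ratio k = I/(MR²) is 0.4.
Rolling without slipping gives ω = v/R, so the total kinetic energy is ½Mv² + ½Iω² = ½(1+k)Mv² = (7/10)Mv².
Energy conservation: (7/10)Mv₀² + Mgh = (7/10)Mv², so v² = v₀² + 2gh/(1+k).
v = √(1.06² + 2×10×2.09/1.4) = √30.98 ≈ 5.57 m/s.

v ≈ 5.57 m/s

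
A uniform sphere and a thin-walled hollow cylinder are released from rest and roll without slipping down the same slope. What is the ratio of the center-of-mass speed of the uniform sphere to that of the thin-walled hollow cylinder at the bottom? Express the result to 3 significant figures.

v_ratio ≈ 1.20

Each satisfies Mgh = ½(1+k)Mv² with k = I/(MR²), so v ∝ 1/√(1+k).
For the uniform sphere k = 0.4; for the thin-walled hollow cylinder k = 1.
v₁/v₂ = √((1+k₂)/(1+k₁)) = √(2/1.4) ≈ 1.20.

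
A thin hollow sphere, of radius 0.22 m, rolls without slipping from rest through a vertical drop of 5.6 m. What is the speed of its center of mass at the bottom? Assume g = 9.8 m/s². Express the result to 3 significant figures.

Here I = (2/3)MR², so the shape factor k = I/(MR²) = 2/3.
Pure rolling means v = ωR; then KE = ½Mv² + ½I(v/R)² = ½(1+k)Mv² = (5/6)Mv².
Setting Mgh = (5/6)Mv² gives v = √(2gh/(1+k)) = √(2·9.8·5.6/1.667) ≈ 8.12 m/s.

v ≈ 8.12 m/s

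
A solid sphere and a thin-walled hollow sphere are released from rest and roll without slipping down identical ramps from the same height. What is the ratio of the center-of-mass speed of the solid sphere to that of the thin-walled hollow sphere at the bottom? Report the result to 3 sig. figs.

Each satisfies Mgh = ½(1+k)Mv² with k = I/(MR²), so v ∝ 1/√(1+k).
For the solid sphere k = 0.4; for the thin-walled hollow sphere k = 2/3.
v₁/v₂ = √((1+k₂)/(1+k₁)) = √(1.667/1.4) ≈ 1.09.

v_ratio ≈ 1.09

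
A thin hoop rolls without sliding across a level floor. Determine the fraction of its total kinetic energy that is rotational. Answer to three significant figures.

The moment of inertia is MR², giving k ≡ I/(MR²) = 1.
With ω = v/R, KE_trans = ½Mv² and KE_rot = ½Iω² = ½kMv², so KE_total = ½(1+k)Mv².
The rotational fraction is therefore k/(1+k) = 1/2 ≈ 0.500.

fraction ≈ 0.500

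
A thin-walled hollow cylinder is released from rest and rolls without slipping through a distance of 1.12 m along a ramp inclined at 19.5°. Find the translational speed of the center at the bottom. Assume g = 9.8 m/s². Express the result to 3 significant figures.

For this body I = MR², i.e. k = I/(MR²) = 1.
Rolling without slipping gives ω = v/R, so the total kinetic energy is ½Mv² + ½Iω² = ½(1+k)Mv² = Mv².
The vertical drop is h = L sinθ = 1.12 × sin19.5° = 0.3739 m.
Energy conservation: Mgh = Mv², so v = √(2gh/(1+k)) = √(2 × 9.8 × 0.3739 / 2) ≈ 1.91 m/s.

v ≈ 1.91 m/s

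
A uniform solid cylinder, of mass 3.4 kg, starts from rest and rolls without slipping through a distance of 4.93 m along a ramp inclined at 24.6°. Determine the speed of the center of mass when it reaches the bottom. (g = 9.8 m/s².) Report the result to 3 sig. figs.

Here I = (1/2)MR², so the shape factor k = I/(MR²) = 0.5.
Rolling without slipping gives ω = v/R, so the total kinetic energy is ½Mv² + ½Iω² = ½(1+k)Mv² = (3/4)Mv².
The vertical drop is h = L sinθ = 4.93 × sin24.6° = 2.052 m.
Setting Mgh = (3/4)Mv² gives v = √(2gh/(1+k)) = √(2·9.8·2.052/1.5) ≈ 5.18 m/s.

v ≈ 5.18 m/s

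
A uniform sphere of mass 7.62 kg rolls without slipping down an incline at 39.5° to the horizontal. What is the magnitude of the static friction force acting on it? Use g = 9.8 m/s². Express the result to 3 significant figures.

f ≈ 13.6 N

Here I = (2/5)MR², so the shape factor k = I/(MR²) = 0.4.
Along the incline Mg sinθ − f = Ma, and torque about the center fR = Iα = kMR²(a/R) gives f = kMa.
Combining, a = g sinθ/(1+k) and f = kMa = kMg sinθ/(1+k).
f = 0.4 × 7.62 × 9.8 × sin39.5° / 1.4 ≈ 13.6 N.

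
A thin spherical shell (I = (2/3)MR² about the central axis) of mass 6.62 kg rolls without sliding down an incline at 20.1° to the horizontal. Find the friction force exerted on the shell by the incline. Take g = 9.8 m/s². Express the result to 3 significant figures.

The moment of inertia is (2/3)MR², giving k ≡ I/(MR²) = 2/3.
Translational: Mg sinθ − f = Ma. Rotational about the CM: fR = Iα = kMRa, so f = kMa.
Combining, a = g sinθ/(1+k) and f = kMa = kMg sinθ/(1+k).
f = (2/3) × 6.62 × 9.8 × sin20.1° / 1.667 ≈ 8.92 N.

f ≈ 8.92 N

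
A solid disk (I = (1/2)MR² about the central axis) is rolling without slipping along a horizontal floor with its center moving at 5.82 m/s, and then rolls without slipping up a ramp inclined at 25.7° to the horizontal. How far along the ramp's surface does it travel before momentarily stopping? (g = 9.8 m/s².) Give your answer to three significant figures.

d ≈ 5.98 m

Here I = (1/2)MR², so the shape factor k = I/(MR²) = 0.5.
Rolling without slipping gives ω = v/R, so the total kinetic energy is ½Mv² + ½Iω² = ½(1+k)Mv² = (3/4)Mv².
Setting this equal to Mgh gives the vertical rise h = (1+k)v₀²/(2g) = 1.5×5.82²/(2×9.8) = 2.592 m.
Along the incline, d = h/sinθ = 2.592/sin25.7° ≈ 5.98 m.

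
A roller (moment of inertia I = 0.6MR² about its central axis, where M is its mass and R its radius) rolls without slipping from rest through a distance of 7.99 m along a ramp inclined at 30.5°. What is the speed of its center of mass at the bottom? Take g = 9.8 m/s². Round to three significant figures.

With I = 0.6MR², the ratio k = I/(MR²) is 0.6.
Pure rolling means v = ωR; then KE = ½Mv² + ½I(v/R)² = ½(1+k)Mv² = (4/5)Mv².
The vertical drop is h = L sinθ = 7.99 × sin30.5° = 4.055 m.
Setting Mgh = (4/5)Mv² gives v = √(2gh/(1+k)) = √(2·9.8·4.055/1.6) ≈ 7.05 m/s.

v ≈ 7.05 m/s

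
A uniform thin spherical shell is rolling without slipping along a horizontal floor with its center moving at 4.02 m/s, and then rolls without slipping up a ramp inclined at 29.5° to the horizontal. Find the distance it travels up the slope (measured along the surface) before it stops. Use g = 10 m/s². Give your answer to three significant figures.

d ≈ 2.73 m

Here I = (2/3)MR², so the shape factor k = I/(MR²) = 2/3.
Rolling without slipping gives ω = v/R, so the total kinetic energy is ½Mv² + ½Iω² = ½(1+k)Mv² = (5/6)Mv².
Setting this equal to Mgh gives the vertical rise h = (1+k)v₀²/(2g) = 1.667×4.02²/(2×10) = 1.347 m.
The distance along the slope is d = h/sinθ = 1.347/sin29.5° ≈ 2.73 m.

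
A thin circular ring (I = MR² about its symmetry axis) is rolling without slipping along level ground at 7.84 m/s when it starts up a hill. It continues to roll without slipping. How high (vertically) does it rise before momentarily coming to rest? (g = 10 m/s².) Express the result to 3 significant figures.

h ≈ 6.15 m

The moment of inertia is MR², giving k ≡ I/(MR²) = 1.
The rolling condition ω = v/R makes the rotational term ½I(v/R)² = ½kMv², so KE_total = ½(1+k)Mv² = Mv².
All of this converts to potential energy at the highest point: Mv₀² = Mgh.
Thus h = (1+k)v₀²/(2g) = 2 × 7.84² / (2 × 10) ≈ 6.15 m.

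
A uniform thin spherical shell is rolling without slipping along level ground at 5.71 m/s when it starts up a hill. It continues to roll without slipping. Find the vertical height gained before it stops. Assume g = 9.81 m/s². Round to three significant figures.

The moment of inertia is (2/3)MR², giving k ≡ I/(MR²) = 2/3.
The rolling condition ω = v/R makes the rotational term ½I(v/R)² = ½kMv², so KE_total = ½(1+k)Mv² = (5/6)Mv².
All of this converts to potential energy at the highest point: (5/6)Mv₀² = Mgh.
Thus h = (1+k)v₀²/(2g) = 1.667 × 5.71² / (2 × 9.81) ≈ 2.77 m.

h ≈ 2.77 m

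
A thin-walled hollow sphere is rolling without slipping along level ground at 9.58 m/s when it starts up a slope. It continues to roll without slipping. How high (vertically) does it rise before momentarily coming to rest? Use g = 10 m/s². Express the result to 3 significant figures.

h ≈ 7.65 m

For this body I = (2/3)MR², i.e. k = I/(MR²) = 2/3.
Rolling without slipping gives ω = v/R, so the total kinetic energy is ½Mv² + ½Iω² = ½(1+k)Mv² = (5/6)Mv².
At the top the kinetic energy is zero, so (5/6)Mv₀² = Mgh.
Thus h = (1+k)v₀²/(2g) = 1.667 × 9.58² / (2 × 10) ≈ 7.65 m.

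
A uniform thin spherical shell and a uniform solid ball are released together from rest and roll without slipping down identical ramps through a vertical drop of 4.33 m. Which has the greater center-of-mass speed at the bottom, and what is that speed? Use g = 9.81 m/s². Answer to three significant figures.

the uniform solid ball, at v ≈ 7.79 m/s

For rolling without slipping, Mgh = ½(1+k)Mv² where k = I/(MR²), so v = √(2gh/(1+k)).
Uniform thin spherical shell: k = 2/3, giving v = √(2×9.81×4.33/1.667) = 7.14 m/s.
Uniform solid ball: k = 0.4, giving v = √(2×9.81×4.33/1.4) = 7.79 m/s.
The smaller k wins: the uniform solid ball, at ≈ 7.79 m/s.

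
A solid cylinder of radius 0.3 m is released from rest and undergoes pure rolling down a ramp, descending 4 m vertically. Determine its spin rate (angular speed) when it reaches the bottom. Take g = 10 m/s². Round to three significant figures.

ω ≈ 24.3 rad/s

The moment of inertia is (1/2)MR², giving k ≡ I/(MR²) = 0.5.
The rolling condition ω = v/R makes the rotational term ½I(v/R)² = ½kMv², so KE_total = ½(1+k)Mv² = (3/4)Mv².
Energy conservation Mgh = ½(1+k)Mv² gives v = √(2gh/(1+k)) = √(2 × 10 × 4 / 1.5) = 7.303 m/s.
The angular speed follows from ω = v/R = 7.303/0.3 ≈ 24.3 rad/s.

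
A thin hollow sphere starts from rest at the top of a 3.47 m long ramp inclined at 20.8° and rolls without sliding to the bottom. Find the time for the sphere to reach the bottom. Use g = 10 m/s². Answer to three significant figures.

Here I = (2/3)MR², so the shape factor k = I/(MR²) = 2/3.
Along the incline Mg sinθ − f = Ma, and torque about the center fR = Iα = kMR²(a/R) gives f = kMa.
Hence a = g sinθ/(1+k) = 10×sin20.8°/1.667 = 2.131 m/s².
Starting from rest, L = ½at², so t = √(2L/a) = √(2×3.47/2.131) ≈ 1.80 s.

t ≈ 1.80 s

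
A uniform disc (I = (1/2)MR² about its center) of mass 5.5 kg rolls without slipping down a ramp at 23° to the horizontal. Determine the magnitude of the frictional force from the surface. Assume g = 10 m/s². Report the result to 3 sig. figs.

f ≈ 7.16 N

Here I = (1/2)MR², so the shape factor k = I/(MR²) = 0.5.
Newton's second law down the slope: Mg sinθ − f = Ma. The torque equation fR = Iα (with α = a/R) gives f = kMa.
Combining, a = g sinθ/(1+k) and f = kMa = kMg sinθ/(1+k).
f = 0.5 × 5.5 × 10 × sin23° / 1.5 ≈ 7.16 N.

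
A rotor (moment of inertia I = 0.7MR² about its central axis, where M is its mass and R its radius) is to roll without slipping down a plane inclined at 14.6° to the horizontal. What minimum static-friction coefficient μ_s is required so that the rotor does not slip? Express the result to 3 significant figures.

μ_min ≈ 0.107

Here I = 0.7MR², so the shape factor k = I/(MR²) = 0.7.
Along the incline Mg sinθ − f = Ma, and torque about the center fR = Iα = kMR²(a/R) gives f = kMa.
These give a = g sinθ/(1+k) and the required friction f = kMg sinθ/(1+k).
The normal force is N = Mg cosθ, so μ_min = f/N = k tanθ/(1+k).
μ_min = 0.7 × tan14.6° / 1.7 ≈ 0.107.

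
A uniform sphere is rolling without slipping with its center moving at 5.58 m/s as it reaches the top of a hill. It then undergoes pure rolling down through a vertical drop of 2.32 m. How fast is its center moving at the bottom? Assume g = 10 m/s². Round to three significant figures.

With I = (2/5)MR², the ratio k = I/(MR²) is 0.4.
Pure rolling means v = ωR; then KE = ½Mv² + ½I(v/R)² = ½(1+k)Mv² = (7/10)Mv².
Conserving energy between top and bottom: (7/10)Mv² = (7/10)Mv₀² + Mgh, hence v² = v₀² + 2gh/(1+k).
v = √(5.58² + 2×10×2.32/1.4) = √64.28 ≈ 8.02 m/s.

v ≈ 8.02 m/s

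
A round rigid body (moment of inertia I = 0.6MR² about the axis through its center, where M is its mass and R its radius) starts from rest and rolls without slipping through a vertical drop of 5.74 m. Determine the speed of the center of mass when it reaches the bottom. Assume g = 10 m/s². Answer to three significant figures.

v ≈ 8.47 m/s

With I = 0.6MR², the ratio k = I/(MR²) is 0.6.
The rolling condition ω = v/R makes the rotational term ½I(v/R)² = ½kMv², so KE_total = ½(1+k)Mv² = (4/5)Mv².
Energy conservation: Mgh = (4/5)Mv², so v = √(2gh/(1+k)) = √(2 × 10 × 5.74 / 1.6) ≈ 8.47 m/s.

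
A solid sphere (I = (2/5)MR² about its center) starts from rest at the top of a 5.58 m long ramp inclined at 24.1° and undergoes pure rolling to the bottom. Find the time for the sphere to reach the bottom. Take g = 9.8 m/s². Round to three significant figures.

t ≈ 1.98 s

Here I = (2/5)MR², so the shape factor k = I/(MR²) = 0.4.
Translational: Mg sinθ − f = Ma. Rotational about the CM: fR = Iα = kMRa, so f = kMa.
Hence a = g sinθ/(1+k) = 9.8×sin24.1°/1.4 = 2.858 m/s².
With constant a from rest, t = √(2L/a) = √(2·5.58/2.858) ≈ 1.98 s.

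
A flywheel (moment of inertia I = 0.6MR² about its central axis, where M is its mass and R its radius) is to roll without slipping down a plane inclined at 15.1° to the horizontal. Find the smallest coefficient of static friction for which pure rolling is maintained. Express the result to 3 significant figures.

μ_min ≈ 0.101

The moment of inertia is 0.6MR², giving k ≡ I/(MR²) = 0.6.
Along the incline Mg sinθ − f = Ma, and torque about the center fR = Iα = kMR²(a/R) gives f = kMa.
These give a = g sinθ/(1+k) and the required friction f = kMg sinθ/(1+k).
The normal force is N = Mg cosθ, so μ_min = f/N = k tanθ/(1+k).
μ_min = 0.6 × tan15.1° / 1.6 ≈ 0.101.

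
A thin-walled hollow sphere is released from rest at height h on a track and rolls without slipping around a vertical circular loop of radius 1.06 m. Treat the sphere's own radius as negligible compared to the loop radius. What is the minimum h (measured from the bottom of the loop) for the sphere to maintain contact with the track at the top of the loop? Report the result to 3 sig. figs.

h_min ≈ 3.00 m

For this body I = (2/3)MR², i.e. k = I/(MR²) = 2/3.
At the top, contact is just lost when gravity alone supplies the centripetal force: Mg = Mv_top²/r, i.e. v_top² = gr.
With ω = v/R, the kinetic energy at speed v is ½(1+k)Mv² = (5/6)Mv².
Energy conservation from release (height h) to the top (height 2r): Mgh = Mg(2r) + (5/6)M·gr.
Thus h_min = 2r + (1+k)r/2 = r(2 + 1.667/2) = 1.06 × 2.833 ≈ 3.00 m.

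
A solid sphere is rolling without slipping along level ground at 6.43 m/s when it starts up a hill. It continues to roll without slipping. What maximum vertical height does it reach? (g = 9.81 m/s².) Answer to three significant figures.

The moment of inertia is (2/5)MR², giving k ≡ I/(MR²) = 0.4.
Rolling without slipping gives ω = v/R, so the total kinetic energy is ½Mv² + ½Iω² = ½(1+k)Mv² = (7/10)Mv².
At the top the kinetic energy is zero, so (7/10)Mv₀² = Mgh.
Thus h = (1+k)v₀²/(2g) = 1.4 × 6.43² / (2 × 9.81) ≈ 2.95 m.

h ≈ 2.95 m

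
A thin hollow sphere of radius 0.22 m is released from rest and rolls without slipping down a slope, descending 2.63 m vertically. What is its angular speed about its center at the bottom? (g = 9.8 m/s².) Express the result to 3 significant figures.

ω ≈ 25.3 rad/s

With I = (2/3)MR², the ratio k = I/(MR²) is 2/3.
Pure rolling means v = ωR; then KE = ½Mv² + ½I(v/R)² = ½(1+k)Mv² = (5/6)Mv².
Energy conservation Mgh = ½(1+k)Mv² gives v = √(2gh/(1+k)) = √(2 × 9.8 × 2.63 / 1.667) = 5.561 m/s.
Then ω = v/R = 5.561 / 0.22 ≈ 25.3 rad/s.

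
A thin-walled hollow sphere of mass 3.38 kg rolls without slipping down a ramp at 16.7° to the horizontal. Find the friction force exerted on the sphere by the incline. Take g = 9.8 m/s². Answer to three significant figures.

f ≈ 3.81 N

For this body I = (2/3)MR², i.e. k = I/(MR²) = 2/3.
Newton's second law down the slope: Mg sinθ − f = Ma. The torque equation fR = Iα (with α = a/R) gives f = kMa.
Combining, a = g sinθ/(1+k) and f = kMa = kMg sinθ/(1+k).
f = (2/3) × 3.38 × 9.8 × sin16.7° / 1.667 ≈ 3.81 N.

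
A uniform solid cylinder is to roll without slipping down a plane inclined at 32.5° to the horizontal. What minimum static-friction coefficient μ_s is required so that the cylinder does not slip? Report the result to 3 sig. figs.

Here I = (1/2)MR², so the shape factor k = I/(MR²) = 0.5.
Along the incline Mg sinθ − f = Ma, and torque about the center fR = Iα = kMR²(a/R) gives f = kMa.
These give a = g sinθ/(1+k) and the required friction f = kMg sinθ/(1+k).
The normal force is N = Mg cosθ, so μ_min = f/N = k tanθ/(1+k).
μ_min = 0.5 × tan32.5° / 1.5 ≈ 0.212.

μ_min ≈ 0.212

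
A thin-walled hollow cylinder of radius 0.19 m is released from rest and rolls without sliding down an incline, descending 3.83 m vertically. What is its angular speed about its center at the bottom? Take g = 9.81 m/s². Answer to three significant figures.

ω ≈ 32.3 rad/s

The moment of inertia is MR², giving k ≡ I/(MR²) = 1.
Since it rolls without slipping, ω = v/R and KE = ½Mv² + ½Iω² = ½(1+k)Mv² = Mv².
Energy conservation Mgh = ½(1+k)Mv² gives v = √(2gh/(1+k)) = √(2 × 9.81 × 3.83 / 2) = 6.13 m/s.
Then ω = v/R = 6.13 / 0.19 ≈ 32.3 rad/s.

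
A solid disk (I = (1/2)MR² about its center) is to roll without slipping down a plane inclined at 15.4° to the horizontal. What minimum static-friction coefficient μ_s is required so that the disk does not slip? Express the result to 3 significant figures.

With I = (1/2)MR², the ratio k = I/(MR²) is 0.5.
Newton's second law down the slope: Mg sinθ − f = Ma. The torque equation fR = Iα (with α = a/R) gives f = kMa.
These give a = g sinθ/(1+k) and the required friction f = kMg sinθ/(1+k).
The normal force is N = Mg cosθ, so μ_min = f/N = k tanθ/(1+k).
μ_min = 0.5 × tan15.4° / 1.5 ≈ 0.0918.

μ_min ≈ 0.0918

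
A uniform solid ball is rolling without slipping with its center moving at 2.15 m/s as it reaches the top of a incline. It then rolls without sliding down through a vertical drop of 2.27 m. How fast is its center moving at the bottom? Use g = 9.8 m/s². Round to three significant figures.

With I = (2/5)MR², the ratio k = I/(MR²) is 0.4.
The rolling condition ω = v/R makes the rotational term ½I(v/R)² = ½kMv², so KE_total = ½(1+k)Mv² = (7/10)Mv².
Energy conservation: (7/10)Mv₀² + Mgh = (7/10)Mv², so v² = v₀² + 2gh/(1+k).
v = √(2.15² + 2×9.8×2.27/1.4) = √36.4 ≈ 6.03 m/s.

v ≈ 6.03 m/s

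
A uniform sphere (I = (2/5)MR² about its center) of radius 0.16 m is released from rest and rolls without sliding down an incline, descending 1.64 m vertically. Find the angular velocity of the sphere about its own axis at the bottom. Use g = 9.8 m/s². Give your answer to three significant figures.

The moment of inertia is (2/5)MR², giving k ≡ I/(MR²) = 0.4.
The rolling condition ω = v/R makes the rotational term ½I(v/R)² = ½kMv², so KE_total = ½(1+k)Mv² = (7/10)Mv².
Energy conservation Mgh = ½(1+k)Mv² gives v = √(2gh/(1+k)) = √(2 × 9.8 × 1.64 / 1.4) = 4.792 m/s.
Then ω = v/R = 4.792 / 0.16 ≈ 29.9 rad/s.

ω ≈ 29.9 rad/s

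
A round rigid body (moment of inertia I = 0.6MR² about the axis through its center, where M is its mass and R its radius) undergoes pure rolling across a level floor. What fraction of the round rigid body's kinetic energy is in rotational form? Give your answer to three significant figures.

fraction ≈ 0.375

The moment of inertia is 0.6MR², giving k ≡ I/(MR²) = 0.6.
Since ω = v/R, the translational part is ½Mv² and the rotational part is ½I(v/R)² = ½kMv²; the total is ½(1+k)Mv².
The rotational fraction is therefore k/(1+k) = 0.6/1.6 ≈ 0.375.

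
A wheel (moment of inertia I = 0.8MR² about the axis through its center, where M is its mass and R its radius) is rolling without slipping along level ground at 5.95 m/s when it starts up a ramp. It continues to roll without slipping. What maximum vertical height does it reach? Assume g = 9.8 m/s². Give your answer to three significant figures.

With I = 0.8MR², the ratio k = I/(MR²) is 0.8.
The rolling condition ω = v/R makes the rotational term ½I(v/R)² = ½kMv², so KE_total = ½(1+k)Mv² = (9/10)Mv².
All of this converts to potential energy at the highest point: (9/10)Mv₀² = Mgh.
Thus h = (1+k)v₀²/(2g) = 1.8 × 5.95² / (2 × 9.8) ≈ 3.25 m.

h ≈ 3.25 m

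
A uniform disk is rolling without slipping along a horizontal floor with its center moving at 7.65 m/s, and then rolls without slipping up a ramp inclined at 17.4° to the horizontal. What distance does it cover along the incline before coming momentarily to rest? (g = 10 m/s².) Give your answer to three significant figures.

d ≈ 14.7 m

Here I = (1/2)MR², so the shape factor k = I/(MR²) = 0.5.
Since it rolls without slipping, ω = v/R and KE = ½Mv² + ½Iω² = ½(1+k)Mv² = (3/4)Mv².
Setting this equal to Mgh gives the vertical rise h = (1+k)v₀²/(2g) = 1.5×7.65²/(2×10) = 4.389 m.
Along the incline, d = h/sinθ = 4.389/sin17.4° ≈ 14.7 m.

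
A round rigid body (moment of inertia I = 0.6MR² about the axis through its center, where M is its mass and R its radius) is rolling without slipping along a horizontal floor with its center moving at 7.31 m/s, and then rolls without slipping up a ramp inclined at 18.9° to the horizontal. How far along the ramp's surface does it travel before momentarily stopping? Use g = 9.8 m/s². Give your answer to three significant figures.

Here I = 0.6MR², so the shape factor k = I/(MR²) = 0.6.
Pure rolling means v = ωR; then KE = ½Mv² + ½I(v/R)² = ½(1+k)Mv² = (4/5)Mv².
Setting this equal to Mgh gives the vertical rise h = (1+k)v₀²/(2g) = 1.6×7.31²/(2×9.8) = 4.362 m.
The distance along the slope is d = h/sinθ = 4.362/sin18.9° ≈ 13.5 m.

d ≈ 13.5 m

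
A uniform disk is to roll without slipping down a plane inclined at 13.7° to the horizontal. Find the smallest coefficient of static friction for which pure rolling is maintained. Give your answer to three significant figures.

Here I = (1/2)MR², so the shape factor k = I/(MR²) = 0.5.
Along the incline Mg sinθ − f = Ma, and torque about the center fR = Iα = kMR²(a/R) gives f = kMa.
These give a = g sinθ/(1+k) and the required friction f = kMg sinθ/(1+k).
With N = Mg cosθ, the no-slip condition f ≤ μN gives μ_min = f/N = k tanθ/(1+k).
μ_min = 0.5 × tan13.7° / 1.5 ≈ 0.0813.

μ_min ≈ 0.0813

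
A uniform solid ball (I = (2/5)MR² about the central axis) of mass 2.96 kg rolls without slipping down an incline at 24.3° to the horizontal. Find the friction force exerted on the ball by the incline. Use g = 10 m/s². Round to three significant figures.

Here I = (2/5)MR², so the shape factor k = I/(MR²) = 0.4.
Newton's second law down the slope: Mg sinθ − f = Ma. The torque equation fR = Iα (with α = a/R) gives f = kMa.
Combining, a = g sinθ/(1+k) and f = kMa = kMg sinθ/(1+k).
f = 0.4 × 2.96 × 10 × sin24.3° / 1.4 ≈ 3.48 N.

f ≈ 3.48 N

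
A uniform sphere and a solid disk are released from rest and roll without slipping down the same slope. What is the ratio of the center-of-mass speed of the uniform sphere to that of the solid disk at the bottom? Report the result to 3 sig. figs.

v_ratio ≈ 1.04

Each satisfies Mgh = ½(1+k)Mv² with k = I/(MR²), so v ∝ 1/√(1+k).
For the uniform sphere k = 0.4; for the solid disk k = 0.5.
v₁/v₂ = √((1+k₂)/(1+k₁)) = √(1.5/1.4) ≈ 1.04.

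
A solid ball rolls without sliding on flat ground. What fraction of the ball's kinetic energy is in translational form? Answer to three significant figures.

Here I = (2/5)MR², so the shape factor k = I/(MR²) = 0.4.
With ω = v/R, KE_trans = ½Mv² and KE_rot = ½Iω² = ½kMv², so KE_total = ½(1+k)Mv².
The translational fraction is therefore 1/(1+k) = 1/1.4 ≈ 0.714.

fraction ≈ 0.714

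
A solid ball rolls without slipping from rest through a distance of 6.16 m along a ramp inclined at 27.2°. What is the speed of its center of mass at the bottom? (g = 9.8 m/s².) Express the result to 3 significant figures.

v ≈ 6.28 m/s

Here I = (2/5)MR², so the shape factor k = I/(MR²) = 0.4.
Since it rolls without slipping, ω = v/R and KE = ½Mv² + ½Iω² = ½(1+k)Mv² = (7/10)Mv².
The vertical drop is h = L sinθ = 6.16 × sin27.2° = 2.816 m.
Energy conservation: Mgh = (7/10)Mv², so v = √(2gh/(1+k)) = √(2 × 9.8 × 2.816 / 1.4) ≈ 6.28 m/s.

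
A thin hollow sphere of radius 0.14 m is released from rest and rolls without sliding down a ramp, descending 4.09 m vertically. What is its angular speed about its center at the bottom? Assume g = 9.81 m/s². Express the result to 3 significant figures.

For this body I = (2/3)MR², i.e. k = I/(MR²) = 2/3.
Since it rolls without slipping, ω = v/R and KE = ½Mv² + ½Iω² = ½(1+k)Mv² = (5/6)Mv².
Energy conservation Mgh = ½(1+k)Mv² gives v = √(2gh/(1+k)) = √(2 × 9.81 × 4.09 / 1.667) = 6.939 m/s.
Then ω = v/R = 6.939 / 0.14 ≈ 49.6 rad/s.

ω ≈ 49.6 rad/s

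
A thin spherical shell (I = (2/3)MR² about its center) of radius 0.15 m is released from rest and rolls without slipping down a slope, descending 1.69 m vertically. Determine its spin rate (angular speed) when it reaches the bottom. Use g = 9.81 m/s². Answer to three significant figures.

ω ≈ 29.7 rad/s

The moment of inertia is (2/3)MR², giving k ≡ I/(MR²) = 2/3.
Since it rolls without slipping, ω = v/R and KE = ½Mv² + ½Iω² = ½(1+k)Mv² = (5/6)Mv².
Energy conservation Mgh = ½(1+k)Mv² gives v = √(2gh/(1+k)) = √(2 × 9.81 × 1.69 / 1.667) = 4.46 m/s.
The angular speed follows from ω = v/R = 4.46/0.15 ≈ 29.7 rad/s.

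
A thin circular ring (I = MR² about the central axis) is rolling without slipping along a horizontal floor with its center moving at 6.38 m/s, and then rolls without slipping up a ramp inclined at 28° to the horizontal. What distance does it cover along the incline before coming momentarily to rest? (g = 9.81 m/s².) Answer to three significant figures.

With I = MR², the ratio k = I/(MR²) is 1.
The rolling condition ω = v/R makes the rotational term ½I(v/R)² = ½kMv², so KE_total = ½(1+k)Mv² = Mv².
Setting this equal to Mgh gives the vertical rise h = (1+k)v₀²/(2g) = 2×6.38²/(2×9.81) = 4.149 m.
The distance along the slope is d = h/sinθ = 4.149/sin28° ≈ 8.84 m.

d ≈ 8.84 m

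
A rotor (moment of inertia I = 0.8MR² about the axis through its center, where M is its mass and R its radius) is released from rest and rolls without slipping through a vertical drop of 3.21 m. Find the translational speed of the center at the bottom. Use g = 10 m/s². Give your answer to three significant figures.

For this body I = 0.8MR², i.e. k = I/(MR²) = 0.8.
Rolling without slipping gives ω = v/R, so the total kinetic energy is ½Mv² + ½Iω² = ½(1+k)Mv² = (9/10)Mv².
Energy conservation: Mgh = (9/10)Mv², so v = √(2gh/(1+k)) = √(2 × 10 × 3.21 / 1.8) ≈ 5.97 m/s.

v ≈ 5.97 m/s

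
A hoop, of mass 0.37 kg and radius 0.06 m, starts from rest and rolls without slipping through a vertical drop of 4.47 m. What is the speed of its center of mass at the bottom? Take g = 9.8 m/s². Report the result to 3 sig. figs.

v ≈ 6.62 m/s

For this body I = MR², i.e. k = I/(MR²) = 1.
Pure rolling means v = ωR; then KE = ½Mv² + ½I(v/R)² = ½(1+k)Mv² = Mv².
Setting Mgh = Mv² gives v = √(2gh/(1+k)) = √(2·9.8·4.47/2) ≈ 6.62 m/s.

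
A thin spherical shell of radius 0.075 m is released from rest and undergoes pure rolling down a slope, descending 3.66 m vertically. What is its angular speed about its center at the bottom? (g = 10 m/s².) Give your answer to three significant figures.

ω ≈ 88.4 rad/s

Here I = (2/3)MR², so the shape factor k = I/(MR²) = 2/3.
Since it rolls without slipping, ω = v/R and KE = ½Mv² + ½Iω² = ½(1+k)Mv² = (5/6)Mv².
Energy conservation Mgh = ½(1+k)Mv² gives v = √(2gh/(1+k)) = √(2 × 10 × 3.66 / 1.667) = 6.627 m/s.
Then ω = v/R = 6.627 / 0.075 ≈ 88.4 rad/s.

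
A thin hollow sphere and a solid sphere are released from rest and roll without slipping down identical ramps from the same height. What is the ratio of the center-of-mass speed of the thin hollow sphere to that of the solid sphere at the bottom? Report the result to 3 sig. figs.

v_ratio ≈ 0.917

Each satisfies Mgh = ½(1+k)Mv² with k = I/(MR²), so v ∝ 1/√(1+k).
For the thin hollow sphere k = 2/3; for the solid sphere k = 0.4.
v₁/v₂ = √((1+k₂)/(1+k₁)) = √(1.4/1.667) ≈ 0.917.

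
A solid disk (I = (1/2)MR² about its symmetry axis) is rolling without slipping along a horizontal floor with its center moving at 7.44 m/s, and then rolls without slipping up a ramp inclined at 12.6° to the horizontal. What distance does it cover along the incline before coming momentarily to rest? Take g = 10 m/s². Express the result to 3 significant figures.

Here I = (1/2)MR², so the shape factor k = I/(MR²) = 0.5.
The rolling condition ω = v/R makes the rotational term ½I(v/R)² = ½kMv², so KE_total = ½(1+k)Mv² = (3/4)Mv².
Setting this equal to Mgh gives the vertical rise h = (1+k)v₀²/(2g) = 1.5×7.44²/(2×10) = 4.152 m.
Along the incline, d = h/sinθ = 4.152/sin12.6° ≈ 19.0 m.

d ≈ 19.0 m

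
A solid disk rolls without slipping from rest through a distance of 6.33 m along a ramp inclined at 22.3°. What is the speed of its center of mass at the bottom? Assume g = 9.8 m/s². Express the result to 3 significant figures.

v ≈ 5.60 m/s

With I = (1/2)MR², the ratio k = I/(MR²) is 0.5.
Since it rolls without slipping, ω = v/R and KE = ½Mv² + ½Iω² = ½(1+k)Mv² = (3/4)Mv².
The vertical drop is h = L sinθ = 6.33 × sin22.3° = 2.402 m.
Setting Mgh = (3/4)Mv² gives v = √(2gh/(1+k)) = √(2·9.8·2.402/1.5) ≈ 5.60 m/s.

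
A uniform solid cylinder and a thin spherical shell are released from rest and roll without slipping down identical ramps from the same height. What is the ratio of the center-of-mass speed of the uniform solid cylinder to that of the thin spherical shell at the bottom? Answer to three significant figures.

Each satisfies Mgh = ½(1+k)Mv² with k = I/(MR²), so v ∝ 1/√(1+k).
For the uniform solid cylinder k = 0.5; for the thin spherical shell k = 2/3.
v₁/v₂ = √((1+k₂)/(1+k₁)) = √(1.667/1.5) ≈ 1.05.

v_ratio ≈ 1.05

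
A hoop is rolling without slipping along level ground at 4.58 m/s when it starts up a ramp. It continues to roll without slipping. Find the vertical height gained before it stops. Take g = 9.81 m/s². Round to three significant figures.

h ≈ 2.14 m

The moment of inertia is MR², giving k ≡ I/(MR²) = 1.
The rolling condition ω = v/R makes the rotational term ½I(v/R)² = ½kMv², so KE_total = ½(1+k)Mv² = Mv².
At the top the kinetic energy is zero, so Mv₀² = Mgh.
Thus h = (1+k)v₀²/(2g) = 2 × 4.58² / (2 × 9.81) ≈ 2.14 m.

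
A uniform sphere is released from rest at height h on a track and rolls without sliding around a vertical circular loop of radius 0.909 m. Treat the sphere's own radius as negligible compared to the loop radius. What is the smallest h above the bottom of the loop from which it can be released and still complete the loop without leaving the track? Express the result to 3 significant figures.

The moment of inertia is (2/5)MR², giving k ≡ I/(MR²) = 0.4.
At the top, contact is just lost when gravity alone supplies the centripetal force: Mg = Mv_top²/r, i.e. v_top² = gr.
With ω = v/R, the kinetic energy at speed v is ½(1+k)Mv² = (7/10)Mv².
Energy conservation from release (height h) to the top (height 2r): Mgh = Mg(2r) + (7/10)M·gr.
Thus h_min = 2r + (1+k)r/2 = r(2 + 1.4/2) = 0.909 × 2.7 ≈ 2.45 m.

h_min ≈ 2.45 m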